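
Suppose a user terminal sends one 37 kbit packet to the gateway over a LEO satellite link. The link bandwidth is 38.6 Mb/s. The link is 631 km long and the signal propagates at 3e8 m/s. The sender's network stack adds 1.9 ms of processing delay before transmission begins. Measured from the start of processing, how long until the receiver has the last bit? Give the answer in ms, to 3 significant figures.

4.96 ms

L = 37000 bits.
Transmission delay = L/R = 37000 / 38600000 = 0.958549 ms.
Propagation delay = d/s = 631000 m / 300000000 m/s = 2.10333 ms.
Plus processing delay 1.9 ms = 1.9 ms.
Total = 4.96 ms.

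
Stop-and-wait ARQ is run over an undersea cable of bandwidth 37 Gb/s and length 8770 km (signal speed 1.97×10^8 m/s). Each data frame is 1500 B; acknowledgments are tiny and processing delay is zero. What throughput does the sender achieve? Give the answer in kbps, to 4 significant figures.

134.8 kbps

t_tx = L/R = 12000/37000000000 = 3.24324e-07 s.
t_prop = 8770000/197000000 = 0.0445178 s; RTT = 0.0890355 s.
Cycle = t_tx + RTT = 0.0890359 s.
Throughput = L / cycle = 12000 / 0.0890359 = 134.8 kbps.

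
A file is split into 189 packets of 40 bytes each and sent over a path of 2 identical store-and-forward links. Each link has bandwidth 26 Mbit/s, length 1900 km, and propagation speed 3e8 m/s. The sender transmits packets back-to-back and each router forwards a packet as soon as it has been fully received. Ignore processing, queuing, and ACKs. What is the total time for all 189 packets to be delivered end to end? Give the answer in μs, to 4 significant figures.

Per-hop transmission t_tx = L/R = 320/26000000 = 12.3077 μs.
Per-hop propagation t_prop = 1900000/300000000 = 6333.33 μs.
Pipeline fill: first packet needs 2·t_tx to clear all hops; remaining 188 packets each add one t_tx.
Total = (2+189-1)·t_tx + 2·t_prop = 190·12.3077 + 2·6333.33 = 15010 μs.

15010 μs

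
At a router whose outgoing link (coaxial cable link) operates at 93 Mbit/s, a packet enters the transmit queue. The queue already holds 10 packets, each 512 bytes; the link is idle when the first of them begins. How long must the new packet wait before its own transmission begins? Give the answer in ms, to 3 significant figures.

0.440 ms

Each queued packet: L/R = 4096/93000000 = 0.044043 ms.
10 queued → 0.44043 ms.
Queuing delay = 0.440 ms.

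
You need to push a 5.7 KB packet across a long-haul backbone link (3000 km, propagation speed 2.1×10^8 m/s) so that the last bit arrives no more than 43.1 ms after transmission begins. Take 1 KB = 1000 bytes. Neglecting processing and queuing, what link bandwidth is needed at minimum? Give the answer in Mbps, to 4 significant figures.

1.583 Mbps

L = 45600 bits.
Propagation delay = 3000000 / 210000000 = 14.2857 ms.
Transmission budget = 43.1 − 14.2857 = 28.8143 ms.
R ≥ L / t_tx = 45600 bits / 0.0288143 s = 1.583 Mbps.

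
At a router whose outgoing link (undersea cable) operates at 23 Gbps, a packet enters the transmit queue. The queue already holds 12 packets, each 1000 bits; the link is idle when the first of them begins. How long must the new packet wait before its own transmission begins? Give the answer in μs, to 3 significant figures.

Each queued packet: L/R = 1000/23000000000 = 0.0434783 μs.
12 queued → 0.521739 μs.
Queuing delay = 0.522 μs.

0.522 μs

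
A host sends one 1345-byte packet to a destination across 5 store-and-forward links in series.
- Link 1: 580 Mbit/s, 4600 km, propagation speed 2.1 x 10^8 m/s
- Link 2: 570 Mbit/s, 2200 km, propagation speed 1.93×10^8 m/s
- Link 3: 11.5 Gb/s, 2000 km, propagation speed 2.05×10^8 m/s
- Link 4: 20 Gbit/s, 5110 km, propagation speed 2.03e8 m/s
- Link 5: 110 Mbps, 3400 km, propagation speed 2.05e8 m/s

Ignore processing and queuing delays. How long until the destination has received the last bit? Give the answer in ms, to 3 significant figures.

85.0 ms

L = 1345 × 8 = 10760 bits.
Transmission delays (L/R per hop): 0.0185517, 0.0188772, 0.000935652, 0.000538, 0.0978182 ms; sum = 0.136721 ms.
Propagation delays (d/s per hop): 21.9048, 11.399, 9.7561, 25.1724, 16.5854 ms; sum = 84.8176 ms.
End-to-end = 85.0 ms.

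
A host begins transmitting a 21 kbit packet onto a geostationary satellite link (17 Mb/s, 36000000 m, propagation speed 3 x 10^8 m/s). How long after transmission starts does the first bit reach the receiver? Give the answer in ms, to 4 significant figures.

120.0 ms

First bit experiences only propagation delay: d/s = 36000000/300000000 = 120.0 ms.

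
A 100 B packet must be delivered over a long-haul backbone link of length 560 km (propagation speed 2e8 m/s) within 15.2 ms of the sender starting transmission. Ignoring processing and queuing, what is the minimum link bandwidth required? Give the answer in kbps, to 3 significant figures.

L = 800 bits.
Propagation delay = 560000 / 200000000 = 2.8 ms.
Transmission budget = 15.2 − 2.8 = 12.4 ms.
R ≥ L / t_tx = 800 bits / 0.0124 s = 64.5 kbps.

64.5 kbps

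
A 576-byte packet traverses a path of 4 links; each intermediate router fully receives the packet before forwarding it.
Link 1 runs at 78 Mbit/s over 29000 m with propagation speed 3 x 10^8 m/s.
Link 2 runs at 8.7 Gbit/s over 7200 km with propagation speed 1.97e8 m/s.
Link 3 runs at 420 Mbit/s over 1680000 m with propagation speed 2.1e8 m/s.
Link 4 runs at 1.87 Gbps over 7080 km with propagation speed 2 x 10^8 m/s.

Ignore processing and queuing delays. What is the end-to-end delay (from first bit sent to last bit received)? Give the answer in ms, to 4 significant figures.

80.12 ms

L = 576 × 8 = 4608 bits.
Transmission delays (L/R per hop): 0.0590769, 0.000529655, 0.0109714, 0.00246417 ms; sum = 0.0730422 ms.
Propagation delays (d/s per hop): 0.0966667, 36.5482, 8, 35.4 ms; sum = 80.0449 ms.
End-to-end = 80.12 ms.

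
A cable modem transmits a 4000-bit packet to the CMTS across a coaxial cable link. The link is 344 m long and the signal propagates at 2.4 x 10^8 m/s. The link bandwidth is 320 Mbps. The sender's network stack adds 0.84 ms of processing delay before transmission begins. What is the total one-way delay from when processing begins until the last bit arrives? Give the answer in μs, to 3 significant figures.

Transmission delay = L/R = 4000 / 320000000 = 12.5 μs.
Propagation delay = d/s = 344 m / 240000000 m/s = 1.43333 μs.
Plus processing delay 0.84 ms = 840 μs.
Total = 854 μs.

854 μs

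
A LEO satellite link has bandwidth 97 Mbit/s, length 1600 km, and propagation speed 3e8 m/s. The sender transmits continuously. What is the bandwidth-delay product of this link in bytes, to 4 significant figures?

Propagation delay = 1600000 / 300000000 = 0.00533333 s.
BDP = R × t_prop = 97000000 × 0.00533333 = 517333 bits.
In bytes: 517333/8 = 64670 bytes.

64670 bytes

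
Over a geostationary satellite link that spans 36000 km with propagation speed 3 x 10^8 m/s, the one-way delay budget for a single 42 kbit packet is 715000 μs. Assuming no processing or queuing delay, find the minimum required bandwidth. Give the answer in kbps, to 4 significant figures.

Propagation delay = 36000000 / 300000000 = 120000 μs.
Transmission budget = 715000 − 120000 = 595000 μs.
R ≥ L / t_tx = 42000 bits / 0.595 s = 70.59 kbps.

70.59 kbps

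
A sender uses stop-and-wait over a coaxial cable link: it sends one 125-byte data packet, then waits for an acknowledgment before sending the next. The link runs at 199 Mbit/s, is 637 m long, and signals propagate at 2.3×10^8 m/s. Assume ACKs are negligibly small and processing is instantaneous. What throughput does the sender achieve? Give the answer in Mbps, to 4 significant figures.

t_tx = L/R = 1000/199000000 = 5.02513e-06 s.
t_prop = 637/2.3e+08 = 2.76957e-06 s; RTT = 5.53913e-06 s.
Cycle = t_tx + RTT = 1.05643e-05 s.
Throughput = L / cycle = 1000 / 1.05643e-05 = 94.66 Mbps.

94.66 Mbps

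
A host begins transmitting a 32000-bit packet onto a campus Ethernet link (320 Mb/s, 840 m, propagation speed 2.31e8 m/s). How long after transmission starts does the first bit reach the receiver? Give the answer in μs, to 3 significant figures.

First bit experiences only propagation delay: d/s = 840/231000000 = 3.64 μs.

3.64 μs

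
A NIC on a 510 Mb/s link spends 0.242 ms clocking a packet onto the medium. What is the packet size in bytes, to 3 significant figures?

L = R × t_tx = 510000000 b/s × 0.000242 s = 123420 bits.
In bytes: 123420 / 8 = 15400 bytes.

15400 bytes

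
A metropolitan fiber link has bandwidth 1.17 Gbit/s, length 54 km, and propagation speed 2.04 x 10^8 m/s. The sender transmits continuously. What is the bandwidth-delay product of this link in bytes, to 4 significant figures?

38710 bytes

Propagation delay = 54000 / 204000000 = 0.000264706 s.
BDP = R × t_prop = 1170000000 × 0.000264706 = 309706 bits.
In bytes: 309706/8 = 38710 bytes.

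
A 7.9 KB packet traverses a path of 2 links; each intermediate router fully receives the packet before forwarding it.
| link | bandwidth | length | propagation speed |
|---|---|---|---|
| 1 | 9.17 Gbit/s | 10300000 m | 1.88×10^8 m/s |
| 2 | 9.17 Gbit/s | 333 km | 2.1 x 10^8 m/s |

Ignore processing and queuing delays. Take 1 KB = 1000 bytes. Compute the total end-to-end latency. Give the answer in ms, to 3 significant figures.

56.4 ms

L = 63200 bits.
Transmission delay per hop = L/R = 63200/9170000000 = 0.00689204 ms; 2 hops → 0.0137841 ms.
Propagation delays (d/s per hop): 54.7872, 1.58571 ms; sum = 56.3729 ms.
End-to-end = 56.4 ms.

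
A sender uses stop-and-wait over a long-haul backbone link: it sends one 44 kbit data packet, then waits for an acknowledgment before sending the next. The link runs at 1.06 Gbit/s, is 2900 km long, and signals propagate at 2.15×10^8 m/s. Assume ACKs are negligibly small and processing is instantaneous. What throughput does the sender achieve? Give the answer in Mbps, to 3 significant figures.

1.63 Mbps

t_tx = L/R = 44000/1060000000 = 4.15094e-05 s.
t_prop = 2900000/215000000 = 0.0134884 s; RTT = 0.0269767 s.
Cycle = t_tx + RTT = 0.0270183 s.
Throughput = L / cycle = 44000 / 0.0270183 = 1.63 Mbps.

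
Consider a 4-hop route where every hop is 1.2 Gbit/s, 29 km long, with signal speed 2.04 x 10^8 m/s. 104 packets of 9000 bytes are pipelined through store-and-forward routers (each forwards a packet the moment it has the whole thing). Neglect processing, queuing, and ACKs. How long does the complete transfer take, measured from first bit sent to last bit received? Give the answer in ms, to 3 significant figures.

6.99 ms

Per-hop transmission t_tx = L/R = 72000/1200000000 = 0.06 ms.
Per-hop propagation t_prop = 29000/204000000 = 0.142157 ms.
Pipeline fill: first packet needs 4·t_tx to clear all hops; remaining 103 packets each add one t_tx.
Total = (4+104-1)·t_tx + 4·t_prop = 107·0.06 + 4·0.142157 = 6.99 ms.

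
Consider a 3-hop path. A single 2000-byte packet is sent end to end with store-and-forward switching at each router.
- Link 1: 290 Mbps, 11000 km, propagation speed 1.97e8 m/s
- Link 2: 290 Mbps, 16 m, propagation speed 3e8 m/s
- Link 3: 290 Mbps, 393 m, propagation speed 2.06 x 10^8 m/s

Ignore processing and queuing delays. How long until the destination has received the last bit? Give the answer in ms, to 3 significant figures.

56.0 ms

L = 2000 × 8 = 16000 bits.
Transmission delay per hop = L/R = 16000/290000000 = 0.0551724 ms; 3 hops → 0.165517 ms.
Propagation delays (d/s per hop): 55.8376, 5.33333e-05, 0.00190777 ms; sum = 55.8395 ms.
End-to-end = 56.0 ms.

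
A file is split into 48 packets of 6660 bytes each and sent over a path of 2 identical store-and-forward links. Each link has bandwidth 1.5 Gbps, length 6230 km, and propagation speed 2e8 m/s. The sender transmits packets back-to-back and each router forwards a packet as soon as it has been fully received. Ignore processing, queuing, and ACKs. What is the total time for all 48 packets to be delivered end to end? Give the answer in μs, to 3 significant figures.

64000 μs

Per-hop transmission t_tx = L/R = 53280/1500000000 = 35.52 μs.
Per-hop propagation t_prop = 6230000/200000000 = 31150 μs.
Pipeline fill: first packet needs 2·t_tx to clear all hops; remaining 47 packets each add one t_tx.
Total = (2+48-1)·t_tx + 2·t_prop = 49·35.52 + 2·31150 = 64000 μs.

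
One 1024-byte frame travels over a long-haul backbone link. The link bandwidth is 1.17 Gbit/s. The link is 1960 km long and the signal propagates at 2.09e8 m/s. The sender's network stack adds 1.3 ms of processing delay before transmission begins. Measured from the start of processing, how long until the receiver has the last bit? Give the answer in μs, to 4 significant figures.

L = 1024 × 8 = 8192 bits.
Transmission delay = L/R = 8192 / 1170000000 = 7.00171 μs.
Propagation delay = d/s = 1960000 m / 209000000 m/s = 9377.99 μs.
Plus processing delay 1.3 ms = 1300 μs.
Total = 10680 μs.

10680 μs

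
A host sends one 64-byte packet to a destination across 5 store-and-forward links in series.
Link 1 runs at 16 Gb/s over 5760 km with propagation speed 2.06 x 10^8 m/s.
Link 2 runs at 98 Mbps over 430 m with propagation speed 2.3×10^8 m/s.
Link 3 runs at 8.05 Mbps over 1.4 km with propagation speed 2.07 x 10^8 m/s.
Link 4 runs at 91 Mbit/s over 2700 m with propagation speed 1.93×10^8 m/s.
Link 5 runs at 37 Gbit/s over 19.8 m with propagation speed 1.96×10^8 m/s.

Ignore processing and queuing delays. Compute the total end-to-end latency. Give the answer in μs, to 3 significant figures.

28100 μs

L = 64 × 8 = 512 bits.
Transmission delays (L/R per hop): 0.032, 5.22449, 63.6025, 5.62637, 0.0138378 μs; sum = 74.4992 μs.
Propagation delays (d/s per hop): 27961.2, 1.86957, 6.76329, 13.9896, 0.10102 μs; sum = 27983.9 μs.
End-to-end = 28100 μs.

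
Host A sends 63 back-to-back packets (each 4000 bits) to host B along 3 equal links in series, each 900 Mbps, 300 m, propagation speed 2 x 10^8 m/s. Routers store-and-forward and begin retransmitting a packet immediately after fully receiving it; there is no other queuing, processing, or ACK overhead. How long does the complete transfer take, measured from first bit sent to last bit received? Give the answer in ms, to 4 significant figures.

0.2934 ms

Per-hop transmission t_tx = L/R = 4000/900000000 = 0.00444444 ms.
Per-hop propagation t_prop = 300/200000000 = 0.0015 ms.
Pipeline fill: first packet needs 3·t_tx to clear all hops; remaining 62 packets each add one t_tx.
Total = (3+63-1)·t_tx + 3·t_prop = 65·0.00444444 + 3·0.0015 = 0.2934 ms.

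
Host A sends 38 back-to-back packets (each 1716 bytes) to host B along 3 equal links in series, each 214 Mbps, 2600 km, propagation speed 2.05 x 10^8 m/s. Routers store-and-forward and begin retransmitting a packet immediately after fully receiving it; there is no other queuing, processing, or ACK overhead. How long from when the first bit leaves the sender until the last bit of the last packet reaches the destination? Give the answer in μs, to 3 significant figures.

Per-hop transmission t_tx = L/R = 13728/214000000 = 64.1495 μs.
Per-hop propagation t_prop = 2600000/2.05e+08 = 12682.9 μs.
Pipeline fill: first packet needs 3·t_tx to clear all hops; remaining 37 packets each add one t_tx.
Total = (3+38-1)·t_tx + 3·t_prop = 40·64.1495 + 3·12682.9 = 40600 μs.

40600 μs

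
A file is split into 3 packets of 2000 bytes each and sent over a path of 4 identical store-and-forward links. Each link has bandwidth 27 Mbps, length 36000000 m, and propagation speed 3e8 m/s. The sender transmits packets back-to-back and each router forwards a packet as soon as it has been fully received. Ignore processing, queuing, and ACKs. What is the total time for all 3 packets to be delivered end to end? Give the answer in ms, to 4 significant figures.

Per-hop transmission t_tx = L/R = 16000/27000000 = 0.592593 ms.
Per-hop propagation t_prop = 36000000/300000000 = 120 ms.
Pipeline fill: first packet needs 4·t_tx to clear all hops; remaining 2 packets each add one t_tx.
Total = (4+3-1)·t_tx + 4·t_prop = 6·0.592593 + 4·120 = 483.6 ms.

483.6 ms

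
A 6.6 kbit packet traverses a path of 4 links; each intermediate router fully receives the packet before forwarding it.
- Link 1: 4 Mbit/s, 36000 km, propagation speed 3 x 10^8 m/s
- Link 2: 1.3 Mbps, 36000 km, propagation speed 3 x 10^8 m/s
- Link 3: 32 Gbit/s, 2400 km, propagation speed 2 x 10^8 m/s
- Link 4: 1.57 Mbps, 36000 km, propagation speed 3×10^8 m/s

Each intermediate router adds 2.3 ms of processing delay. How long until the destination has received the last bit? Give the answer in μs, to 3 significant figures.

L = 6600 bits.
Transmission delays (L/R per hop): 1650, 5076.92, 0.20625, 4203.82 μs; sum = 10931 μs.
Propagation delays (d/s per hop): 120000, 120000, 12000, 120000 μs; sum = 372000 μs.
Processing at 3 router(s): 3 × 2.3 ms = 6900 μs.
End-to-end = 390000 μs.

390000 μs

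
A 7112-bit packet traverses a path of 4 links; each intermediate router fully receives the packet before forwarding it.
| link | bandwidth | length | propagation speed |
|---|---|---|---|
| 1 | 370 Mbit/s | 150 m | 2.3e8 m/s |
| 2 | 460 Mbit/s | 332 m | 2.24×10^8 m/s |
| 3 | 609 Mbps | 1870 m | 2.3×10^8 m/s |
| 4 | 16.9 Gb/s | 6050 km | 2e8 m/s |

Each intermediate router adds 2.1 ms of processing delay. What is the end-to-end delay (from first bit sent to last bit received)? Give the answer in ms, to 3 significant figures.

36.6 ms

Transmission delays (L/R per hop): 0.0192216, 0.0154609, 0.0116782, 0.000420828 ms; sum = 0.0467815 ms.
Propagation delays (d/s per hop): 0.000652174, 0.00148214, 0.00813043, 30.25 ms; sum = 30.2603 ms.
Processing at 3 router(s): 3 × 2.1 ms = 6.3 ms.
End-to-end = 36.6 ms.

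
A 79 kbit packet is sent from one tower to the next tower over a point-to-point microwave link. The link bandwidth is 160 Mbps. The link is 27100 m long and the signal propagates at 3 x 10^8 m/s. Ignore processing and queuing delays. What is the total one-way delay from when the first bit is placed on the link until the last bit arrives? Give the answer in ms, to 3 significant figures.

L = 79000 bits.
Transmission delay = L/R = 79000 / 160000000 = 0.49375 ms.
Propagation delay = d/s = 27100 m / 300000000 m/s = 0.0903333 ms.
Total = 0.584 ms.

0.584 ms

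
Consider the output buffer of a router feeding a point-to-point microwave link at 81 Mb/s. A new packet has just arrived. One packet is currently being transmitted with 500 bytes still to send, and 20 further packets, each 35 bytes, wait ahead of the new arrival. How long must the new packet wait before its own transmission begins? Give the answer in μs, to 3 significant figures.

119 μs

Each queued packet: L/R = 280/81000000 = 3.45679 μs.
20 queued → 69.1358 μs.
Plus remaining 4000 bits of current packet: 49.3827 μs.
Queuing delay = 119 μs.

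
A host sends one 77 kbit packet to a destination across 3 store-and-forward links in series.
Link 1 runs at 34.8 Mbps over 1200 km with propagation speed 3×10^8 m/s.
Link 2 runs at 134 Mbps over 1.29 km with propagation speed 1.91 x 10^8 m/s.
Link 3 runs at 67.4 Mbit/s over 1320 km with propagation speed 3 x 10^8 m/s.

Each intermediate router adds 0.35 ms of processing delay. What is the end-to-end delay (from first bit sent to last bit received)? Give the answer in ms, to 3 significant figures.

13.0 ms

L = 77000 bits.
Transmission delays (L/R per hop): 2.21264, 0.574627, 1.14243 ms; sum = 3.9297 ms.
Propagation delays (d/s per hop): 4, 0.00675393, 4.4 ms; sum = 8.40675 ms.
Processing at 2 router(s): 2 × 0.35 ms = 0.7 ms.
End-to-end = 13.0 ms.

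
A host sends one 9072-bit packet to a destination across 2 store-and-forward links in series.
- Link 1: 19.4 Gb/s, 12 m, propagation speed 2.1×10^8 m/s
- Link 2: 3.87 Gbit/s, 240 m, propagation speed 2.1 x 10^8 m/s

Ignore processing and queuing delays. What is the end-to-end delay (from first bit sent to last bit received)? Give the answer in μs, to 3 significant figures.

Transmission delays (L/R per hop): 0.467629, 2.34419 μs; sum = 2.81181 μs.
Propagation delays (d/s per hop): 0.0571429, 1.14286 μs; sum = 1.2 μs.
End-to-end = 4.01 μs.

4.01 μs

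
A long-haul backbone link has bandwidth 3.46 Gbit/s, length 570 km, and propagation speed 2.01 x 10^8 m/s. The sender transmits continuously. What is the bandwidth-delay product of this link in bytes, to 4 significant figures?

Propagation delay = 570000 / 2.01e+08 = 0.00283582 s.
BDP = R × t_prop = 3460000000 × 0.00283582 = 9811940 bits.
In bytes: 9811940/8 = 1226000 bytes.

1226000 bytes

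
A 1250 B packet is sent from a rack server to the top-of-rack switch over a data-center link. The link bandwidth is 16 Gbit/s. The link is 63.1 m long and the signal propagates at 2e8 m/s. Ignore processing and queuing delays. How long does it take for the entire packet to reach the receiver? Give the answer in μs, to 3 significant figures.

L = 1250 × 8 = 10000 bits.
Transmission delay = L/R = 10000 / 16000000000 = 0.625 μs.
Propagation delay = d/s = 63.1 m / 200000000 m/s = 0.3155 μs.
Total = 0.941 μs.

0.941 μs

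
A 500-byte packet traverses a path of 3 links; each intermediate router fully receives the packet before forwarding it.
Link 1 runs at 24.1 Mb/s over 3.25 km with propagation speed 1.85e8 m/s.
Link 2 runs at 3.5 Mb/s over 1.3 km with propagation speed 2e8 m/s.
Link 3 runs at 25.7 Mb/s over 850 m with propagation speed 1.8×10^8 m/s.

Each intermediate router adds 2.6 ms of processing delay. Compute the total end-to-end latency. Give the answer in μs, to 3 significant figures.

6690 μs

L = 500 × 8 = 4000 bits.
Transmission delays (L/R per hop): 165.975, 1142.86, 155.642 μs; sum = 1464.47 μs.
Propagation delays (d/s per hop): 17.5676, 6.5, 4.72222 μs; sum = 28.7898 μs.
Processing at 2 router(s): 2 × 2.6 ms = 5200 μs.
End-to-end = 6690 μs.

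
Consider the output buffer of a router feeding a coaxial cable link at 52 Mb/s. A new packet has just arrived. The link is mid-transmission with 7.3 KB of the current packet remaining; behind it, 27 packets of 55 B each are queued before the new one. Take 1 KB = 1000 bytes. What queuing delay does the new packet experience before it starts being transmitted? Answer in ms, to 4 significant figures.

1.352 ms

Each queued packet: L/R = 440/52000000 = 0.00846154 ms.
27 queued → 0.228462 ms.
Plus remaining 58400 bits of current packet: 1.12308 ms.
Queuing delay = 1.352 ms.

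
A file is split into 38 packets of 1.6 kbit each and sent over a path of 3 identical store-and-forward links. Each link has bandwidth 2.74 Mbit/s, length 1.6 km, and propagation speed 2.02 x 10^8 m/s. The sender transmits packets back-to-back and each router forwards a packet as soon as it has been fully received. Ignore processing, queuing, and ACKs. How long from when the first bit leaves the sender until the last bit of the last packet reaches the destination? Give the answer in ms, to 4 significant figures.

Per-hop transmission t_tx = L/R = 1600/2740000 = 0.583942 ms.
Per-hop propagation t_prop = 1600/202000000 = 0.00792079 ms.
Pipeline fill: first packet needs 3·t_tx to clear all hops; remaining 37 packets each add one t_tx.
Total = (3+38-1)·t_tx + 3·t_prop = 40·0.583942 + 3·0.00792079 = 23.38 ms.

23.38 ms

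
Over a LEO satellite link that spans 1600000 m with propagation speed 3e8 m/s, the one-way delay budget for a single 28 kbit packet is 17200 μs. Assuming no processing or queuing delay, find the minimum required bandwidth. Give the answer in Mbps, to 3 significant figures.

Propagation delay = 1600000 / 300000000 = 5333.33 μs.
Transmission budget = 17200 − 5333.33 = 11866.7 μs.
R ≥ L / t_tx = 28000 bits / 0.0118667 s = 2.36 Mbps.

2.36 Mbps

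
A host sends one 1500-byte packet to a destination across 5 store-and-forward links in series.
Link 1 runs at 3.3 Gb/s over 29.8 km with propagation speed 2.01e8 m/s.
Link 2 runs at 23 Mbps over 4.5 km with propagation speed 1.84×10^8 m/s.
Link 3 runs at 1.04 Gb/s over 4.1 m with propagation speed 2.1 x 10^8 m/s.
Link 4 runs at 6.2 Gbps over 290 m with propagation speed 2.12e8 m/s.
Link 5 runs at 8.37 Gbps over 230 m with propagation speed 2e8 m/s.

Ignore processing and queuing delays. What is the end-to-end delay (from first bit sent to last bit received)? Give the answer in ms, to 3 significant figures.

0.716 ms

L = 1500 × 8 = 12000 bits.
Transmission delays (L/R per hop): 0.00363636, 0.521739, 0.0115385, 0.00193548, 0.00143369 ms; sum = 0.540283 ms.
Propagation delays (d/s per hop): 0.148259, 0.0244565, 1.95238e-05, 0.00136792, 0.00115 ms; sum = 0.175253 ms.
End-to-end = 0.716 ms.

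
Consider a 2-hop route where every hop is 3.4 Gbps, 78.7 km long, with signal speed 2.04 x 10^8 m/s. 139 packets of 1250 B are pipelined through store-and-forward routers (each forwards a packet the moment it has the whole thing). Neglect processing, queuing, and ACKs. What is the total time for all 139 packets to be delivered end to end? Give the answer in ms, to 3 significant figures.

Per-hop transmission t_tx = L/R = 10000/3400000000 = 0.00294118 ms.
Per-hop propagation t_prop = 78700/204000000 = 0.385784 ms.
Pipeline fill: first packet needs 2·t_tx to clear all hops; remaining 138 packets each add one t_tx.
Total = (2+139-1)·t_tx + 2·t_prop = 140·0.00294118 + 2·0.385784 = 1.18 ms.

1.18 ms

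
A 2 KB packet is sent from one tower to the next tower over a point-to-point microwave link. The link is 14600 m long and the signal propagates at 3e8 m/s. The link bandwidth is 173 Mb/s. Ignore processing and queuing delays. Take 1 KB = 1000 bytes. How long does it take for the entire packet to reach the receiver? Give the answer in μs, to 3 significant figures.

141 μs

L = 16000 bits.
Transmission delay = L/R = 16000 / 173000000 = 92.4855 μs.
Propagation delay = d/s = 14600 m / 300000000 m/s = 48.6667 μs.
Total = 141 μs.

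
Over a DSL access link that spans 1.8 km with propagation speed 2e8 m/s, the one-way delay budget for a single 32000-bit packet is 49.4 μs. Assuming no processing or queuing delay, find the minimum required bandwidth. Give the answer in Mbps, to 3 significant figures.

792 Mbps

Propagation delay = 1800 / 200000000 = 9 μs.
Transmission budget = 49.4 − 9 = 40.4 μs.
R ≥ L / t_tx = 32000 bits / 4.04e-05 s = 792 Mbps.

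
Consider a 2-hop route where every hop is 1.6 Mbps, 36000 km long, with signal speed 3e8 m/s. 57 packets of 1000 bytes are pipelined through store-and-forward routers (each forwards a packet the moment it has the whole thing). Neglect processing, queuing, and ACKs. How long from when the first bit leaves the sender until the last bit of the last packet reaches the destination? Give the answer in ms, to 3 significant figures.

530 ms

Per-hop transmission t_tx = L/R = 8000/1600000 = 5 ms.
Per-hop propagation t_prop = 36000000/300000000 = 120 ms.
Pipeline fill: first packet needs 2·t_tx to clear all hops; remaining 56 packets each add one t_tx.
Total = (2+57-1)·t_tx + 2·t_prop = 58·5 + 2·120 = 530 ms.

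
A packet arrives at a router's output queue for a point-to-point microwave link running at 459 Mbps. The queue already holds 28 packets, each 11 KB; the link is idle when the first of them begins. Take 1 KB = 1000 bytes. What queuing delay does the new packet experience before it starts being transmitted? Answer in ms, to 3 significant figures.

5.37 ms

Each queued packet: L/R = 88000/459000000 = 0.191721 ms.
28 queued → 5.36819 ms.
Queuing delay = 5.37 ms.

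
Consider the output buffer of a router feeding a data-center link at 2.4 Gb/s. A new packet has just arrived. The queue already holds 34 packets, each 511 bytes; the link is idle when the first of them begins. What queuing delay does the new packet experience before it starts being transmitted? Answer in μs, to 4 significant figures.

57.91 μs

Each queued packet: L/R = 4088/2400000000 = 1.70333 μs.
34 queued → 57.9133 μs.
Queuing delay = 57.91 μs.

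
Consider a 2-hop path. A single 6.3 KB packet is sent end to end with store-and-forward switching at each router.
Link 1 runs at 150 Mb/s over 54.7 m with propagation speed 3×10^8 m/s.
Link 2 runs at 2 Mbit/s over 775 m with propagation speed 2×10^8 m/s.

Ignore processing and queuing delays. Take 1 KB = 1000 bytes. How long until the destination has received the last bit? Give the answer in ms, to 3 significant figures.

L = 50400 bits.
Transmission delays (L/R per hop): 0.336, 25.2 ms; sum = 25.536 ms.
Propagation delays (d/s per hop): 0.000182333, 0.003875 ms; sum = 0.00405733 ms.
End-to-end = 25.5 ms.

25.5 ms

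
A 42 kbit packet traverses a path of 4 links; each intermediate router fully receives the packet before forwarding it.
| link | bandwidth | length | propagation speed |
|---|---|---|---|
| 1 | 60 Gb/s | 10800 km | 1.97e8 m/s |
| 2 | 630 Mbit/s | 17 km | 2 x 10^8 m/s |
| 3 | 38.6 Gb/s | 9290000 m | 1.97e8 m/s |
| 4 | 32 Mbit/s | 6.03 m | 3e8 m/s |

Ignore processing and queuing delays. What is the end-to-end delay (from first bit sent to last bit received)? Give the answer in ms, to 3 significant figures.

L = 42000 bits.
Transmission delays (L/R per hop): 0.0007, 0.0666667, 0.00108808, 1.3125 ms; sum = 1.38095 ms.
Propagation delays (d/s per hop): 54.8223, 0.085, 47.1574, 2.01e-05 ms; sum = 102.065 ms.
End-to-end = 103 ms.

103 ms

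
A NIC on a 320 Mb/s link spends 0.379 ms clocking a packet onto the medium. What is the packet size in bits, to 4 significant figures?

L = R × t_tx = 320000000 b/s × 0.000379 s = 121280 bits.

121300 bits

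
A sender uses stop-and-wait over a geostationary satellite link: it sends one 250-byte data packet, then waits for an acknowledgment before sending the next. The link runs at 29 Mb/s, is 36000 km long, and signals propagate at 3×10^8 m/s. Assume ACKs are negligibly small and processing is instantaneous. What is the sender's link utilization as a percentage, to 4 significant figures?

t_tx = L/R = 2000/29000000 = 6.89655e-05 s.
t_prop = 36000000/300000000 = 0.12 s; RTT = 0.24 s.
Cycle = t_tx + RTT = 0.240069 s.
Utilization = t_tx / cycle = 6.89655e-05/0.240069 = 0.02873 %.

0.02873 %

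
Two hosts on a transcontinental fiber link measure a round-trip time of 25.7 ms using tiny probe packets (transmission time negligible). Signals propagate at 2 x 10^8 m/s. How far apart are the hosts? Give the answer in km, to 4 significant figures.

One-way propagation = RTT/2 = 12.85 ms.
d = s × t = 200000000 × 0.01285 = 2570 km.

2570 km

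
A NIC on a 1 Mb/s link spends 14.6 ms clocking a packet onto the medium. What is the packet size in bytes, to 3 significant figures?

1830 bytes

L = R × t_tx = 1000000 b/s × 0.0146 s = 14600 bits.
In bytes: 14600 / 8 = 1830 bytes.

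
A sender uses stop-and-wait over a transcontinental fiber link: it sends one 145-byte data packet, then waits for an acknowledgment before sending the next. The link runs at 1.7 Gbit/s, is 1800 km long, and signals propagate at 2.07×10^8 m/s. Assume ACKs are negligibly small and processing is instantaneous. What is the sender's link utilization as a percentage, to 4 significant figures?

t_tx = L/R = 1160/1700000000 = 6.82353e-07 s.
t_prop = 1800000/2.07e+08 = 0.00869565 s; RTT = 0.0173913 s.
Cycle = t_tx + RTT = 0.017392 s.
Utilization = t_tx / cycle = 6.82353e-07/0.017392 = 0.003923 %.

0.003923 %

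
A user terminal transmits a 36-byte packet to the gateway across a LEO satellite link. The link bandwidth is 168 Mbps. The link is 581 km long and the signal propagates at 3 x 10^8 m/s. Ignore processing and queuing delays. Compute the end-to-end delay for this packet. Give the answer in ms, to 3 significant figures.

L = 36 × 8 = 288 bits.
Transmission delay = L/R = 288 / 168000000 = 0.00171429 ms.
Propagation delay = d/s = 581000 m / 300000000 m/s = 1.93667 ms.
Total = 1.94 ms.

1.94 ms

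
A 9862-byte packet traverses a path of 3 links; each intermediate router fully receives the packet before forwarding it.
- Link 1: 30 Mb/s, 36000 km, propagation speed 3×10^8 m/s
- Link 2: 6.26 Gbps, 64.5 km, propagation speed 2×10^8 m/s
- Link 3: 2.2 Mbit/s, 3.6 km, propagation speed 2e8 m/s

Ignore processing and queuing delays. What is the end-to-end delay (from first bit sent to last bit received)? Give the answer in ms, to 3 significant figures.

159 ms

L = 9862 × 8 = 78896 bits.
Transmission delays (L/R per hop): 2.62987, 0.0126032, 35.8618 ms; sum = 38.5043 ms.
Propagation delays (d/s per hop): 120, 0.3225, 0.018 ms; sum = 120.341 ms.
End-to-end = 159 ms.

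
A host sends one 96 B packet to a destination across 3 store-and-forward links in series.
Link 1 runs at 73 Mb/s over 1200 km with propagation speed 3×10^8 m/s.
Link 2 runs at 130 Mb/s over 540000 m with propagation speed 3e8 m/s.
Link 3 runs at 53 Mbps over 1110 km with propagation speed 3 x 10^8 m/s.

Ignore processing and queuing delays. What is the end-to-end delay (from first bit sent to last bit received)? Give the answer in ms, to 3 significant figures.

9.53 ms

L = 96 × 8 = 768 bits.
Transmission delays (L/R per hop): 0.0105205, 0.00590769, 0.0144906 ms; sum = 0.0309188 ms.
Propagation delays (d/s per hop): 4, 1.8, 3.7 ms; sum = 9.5 ms.
End-to-end = 9.53 ms.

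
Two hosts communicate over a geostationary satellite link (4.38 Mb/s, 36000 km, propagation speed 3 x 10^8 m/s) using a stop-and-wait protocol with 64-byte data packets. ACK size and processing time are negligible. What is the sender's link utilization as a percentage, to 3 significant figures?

0.0487 %

t_tx = L/R = 512/4380000 = 0.000116895 s.
t_prop = 36000000/300000000 = 0.12 s; RTT = 0.24 s.
Cycle = t_tx + RTT = 0.240117 s.
Utilization = t_tx / cycle = 0.000116895/0.240117 = 0.0487 %.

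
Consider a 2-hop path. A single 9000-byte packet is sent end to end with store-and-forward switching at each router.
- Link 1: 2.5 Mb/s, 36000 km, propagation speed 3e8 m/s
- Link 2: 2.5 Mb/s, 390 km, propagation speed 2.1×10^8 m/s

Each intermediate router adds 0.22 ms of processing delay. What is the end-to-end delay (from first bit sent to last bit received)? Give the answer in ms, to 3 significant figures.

L = 9000 × 8 = 72000 bits.
Transmission delay per hop = L/R = 72000/2500000 = 28.8 ms; 2 hops → 57.6 ms.
Propagation delays (d/s per hop): 120, 1.85714 ms; sum = 121.857 ms.
Processing at 1 router(s): 1 × 0.22 ms = 0.22 ms.
End-to-end = 180 ms.

180 ms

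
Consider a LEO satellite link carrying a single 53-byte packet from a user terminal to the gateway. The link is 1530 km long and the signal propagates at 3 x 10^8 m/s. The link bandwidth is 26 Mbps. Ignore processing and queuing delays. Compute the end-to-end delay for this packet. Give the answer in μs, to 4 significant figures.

L = 53 × 8 = 424 bits.
Transmission delay = L/R = 424 / 26000000 = 16.3077 μs.
Propagation delay = d/s = 1530000 m / 300000000 m/s = 5100 μs.
Total = 5116 μs.

5116 μs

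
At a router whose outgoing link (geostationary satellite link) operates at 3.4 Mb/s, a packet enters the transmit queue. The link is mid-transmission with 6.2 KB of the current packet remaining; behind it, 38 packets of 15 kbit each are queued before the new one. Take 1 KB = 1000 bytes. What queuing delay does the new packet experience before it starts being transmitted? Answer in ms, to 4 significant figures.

182.2 ms

Each queued packet: L/R = 15000/3400000 = 4.41176 ms.
38 queued → 167.647 ms.
Plus remaining 49600 bits of current packet: 14.5882 ms.
Queuing delay = 182.2 ms.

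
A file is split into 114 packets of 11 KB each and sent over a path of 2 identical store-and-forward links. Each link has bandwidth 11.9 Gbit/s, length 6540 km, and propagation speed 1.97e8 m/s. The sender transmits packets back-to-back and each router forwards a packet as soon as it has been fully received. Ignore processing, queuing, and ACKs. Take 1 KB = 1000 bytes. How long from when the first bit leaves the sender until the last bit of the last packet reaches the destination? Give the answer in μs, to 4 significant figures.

Per-hop transmission t_tx = L/R = 88000/11900000000 = 7.39496 μs.
Per-hop propagation t_prop = 6540000/197000000 = 33198 μs.
Pipeline fill: first packet needs 2·t_tx to clear all hops; remaining 113 packets each add one t_tx.
Total = (2+114-1)·t_tx + 2·t_prop = 115·7.39496 + 2·33198 = 67250 μs.

67250 μs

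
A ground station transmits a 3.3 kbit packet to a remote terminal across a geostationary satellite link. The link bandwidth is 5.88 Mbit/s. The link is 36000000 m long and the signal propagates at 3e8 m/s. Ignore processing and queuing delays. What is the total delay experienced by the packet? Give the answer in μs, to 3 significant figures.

121000 μs

L = 3300 bits.
Transmission delay = L/R = 3300 / 5880000 = 561.224 μs.
Propagation delay = d/s = 36000000 m / 300000000 m/s = 120000 μs.
Total = 121000 μs.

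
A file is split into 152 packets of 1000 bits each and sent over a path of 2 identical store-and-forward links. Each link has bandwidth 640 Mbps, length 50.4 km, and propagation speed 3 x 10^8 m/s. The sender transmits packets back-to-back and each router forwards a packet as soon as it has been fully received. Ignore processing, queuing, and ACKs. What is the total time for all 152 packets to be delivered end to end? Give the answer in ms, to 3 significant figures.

Per-hop transmission t_tx = L/R = 1000/640000000 = 0.0015625 ms.
Per-hop propagation t_prop = 50400/300000000 = 0.168 ms.
Pipeline fill: first packet needs 2·t_tx to clear all hops; remaining 151 packets each add one t_tx.
Total = (2+152-1)·t_tx + 2·t_prop = 153·0.0015625 + 2·0.168 = 0.575 ms.

0.575 ms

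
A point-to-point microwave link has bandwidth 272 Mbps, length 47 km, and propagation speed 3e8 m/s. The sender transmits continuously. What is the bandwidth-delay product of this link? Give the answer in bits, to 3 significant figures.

42600 bits

Propagation delay = 47000 / 300000000 = 0.000156667 s.
BDP = R × t_prop = 272000000 × 0.000156667 = 42613.3 bits.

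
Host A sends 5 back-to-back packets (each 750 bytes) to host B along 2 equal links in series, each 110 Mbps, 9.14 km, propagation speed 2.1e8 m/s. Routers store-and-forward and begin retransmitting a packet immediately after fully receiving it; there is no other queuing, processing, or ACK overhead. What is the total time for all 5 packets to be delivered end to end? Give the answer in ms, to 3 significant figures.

0.414 ms

Per-hop transmission t_tx = L/R = 6000/110000000 = 0.0545455 ms.
Per-hop propagation t_prop = 9140/210000000 = 0.0435238 ms.
Pipeline fill: first packet needs 2·t_tx to clear all hops; remaining 4 packets each add one t_tx.
Total = (2+5-1)·t_tx + 2·t_prop = 6·0.0545455 + 2·0.0435238 = 0.414 ms.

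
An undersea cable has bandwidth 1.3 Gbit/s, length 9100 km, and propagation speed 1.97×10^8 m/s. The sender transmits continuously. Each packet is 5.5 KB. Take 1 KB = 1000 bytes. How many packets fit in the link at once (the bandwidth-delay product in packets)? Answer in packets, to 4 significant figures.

Propagation delay = 9100000 / 197000000 = 0.0461929 s.
BDP = R × t_prop = 1300000000 × 0.0461929 = 60050800 bits.
In packets of 44000 bits: 1365 packets.

1365 packets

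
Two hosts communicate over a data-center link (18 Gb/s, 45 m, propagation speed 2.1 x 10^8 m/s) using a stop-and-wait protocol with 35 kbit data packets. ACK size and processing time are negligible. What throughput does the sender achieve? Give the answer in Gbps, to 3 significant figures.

14.7 Gbps

t_tx = L/R = 35000/18000000000 = 1.94444e-06 s.
t_prop = 45/210000000 = 2.14286e-07 s; RTT = 4.28571e-07 s.
Cycle = t_tx + RTT = 2.37302e-06 s.
Throughput = L / cycle = 35000 / 2.37302e-06 = 14.7 Gbps.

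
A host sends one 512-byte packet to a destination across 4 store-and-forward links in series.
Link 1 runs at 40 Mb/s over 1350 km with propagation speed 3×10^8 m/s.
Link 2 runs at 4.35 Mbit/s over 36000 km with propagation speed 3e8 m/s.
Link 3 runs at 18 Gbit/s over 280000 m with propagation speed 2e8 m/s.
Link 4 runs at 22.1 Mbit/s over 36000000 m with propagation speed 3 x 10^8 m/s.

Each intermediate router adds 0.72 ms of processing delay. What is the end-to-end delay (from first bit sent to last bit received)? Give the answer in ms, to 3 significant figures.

249 ms

L = 512 × 8 = 4096 bits.
Transmission delays (L/R per hop): 0.1024, 0.941609, 0.000227556, 0.185339 ms; sum = 1.22958 ms.
Propagation delays (d/s per hop): 4.5, 120, 1.4, 120 ms; sum = 245.9 ms.
Processing at 3 router(s): 3 × 0.72 ms = 2.16 ms.
End-to-end = 249 ms.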